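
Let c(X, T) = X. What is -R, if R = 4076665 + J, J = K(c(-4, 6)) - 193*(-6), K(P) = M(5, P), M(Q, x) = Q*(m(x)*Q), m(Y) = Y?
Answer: -4077723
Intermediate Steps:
M(Q, x) = x*Q² (M(Q, x) = Q*(x*Q) = Q*(Q*x) = x*Q²)
K(P) = 25*P (K(P) = P*5² = P*25 = 25*P)
J = 1058 (J = 25*(-4) - 193*(-6) = -100 + 1158 = 1058)
R = 4077723 (R = 4076665 + 1058 = 4077723)
-R = -1*4077723 = -4077723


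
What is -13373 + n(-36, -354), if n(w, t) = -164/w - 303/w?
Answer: -480961/36 ≈ -13360.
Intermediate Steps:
n(w, t) = -467/w
-13373 + n(-36, -354) = -13373 - 467/(-36) = -13373 - 467*(-1/36) = -13373 + 467/36 = -480961/36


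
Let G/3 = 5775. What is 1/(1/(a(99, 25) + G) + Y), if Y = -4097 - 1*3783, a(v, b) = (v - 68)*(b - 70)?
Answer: -15930/125528399 ≈ -0.00012690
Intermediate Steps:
G = 17325 (G = 3*5775 = 17325)
a(v, b) = (-70 + b)*(-68 + v) (a(v, b) = (-68 + v)*(-70 + b) = (-70 + b)*(-68 + v))
Y = -7880 (Y = -4097 - 3783 = -7880)
1/(1/(a(99, 25) + G) + Y) = 1/(1/((4760 - 70*99 - 68*25 + 25*99) + 17325) - 7880) = 1/(1/((4760 - 6930 - 1700 + 2475) + 17325) - 7880) = 1/(1/(-1395 + 17325) - 7880) = 1/(1/15930 - 7880) = 1/(-125528399/15930) = -15930/125528399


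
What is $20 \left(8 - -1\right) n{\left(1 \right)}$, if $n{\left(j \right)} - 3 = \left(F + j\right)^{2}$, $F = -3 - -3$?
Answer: $720$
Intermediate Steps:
$F = 0$ ($F = -3 + 3 = 0$)
$n{\left(j \right)} = 3 + j^{2}$ ($n{\left(j \right)} = 3 + \left(0 + j\right)^{2} = 3 + j^{2}$)
$20 \left(8 - -1\right) n{\left(1 \right)} = 20 \left(8 - -1\right) \left(3 + 1^{2}\right) = 20 \left(8 + 1\right) \left(3 + 1\right) = 20 \cdot 9 \cdot 4 = 180 \cdot 4 = 720$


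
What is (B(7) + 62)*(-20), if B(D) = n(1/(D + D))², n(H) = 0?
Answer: -1240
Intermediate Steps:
B(D) = 0 (B(D) = 0² = 0)
(B(7) + 62)*(-20) = (0 + 62)*(-20) = 62*(-20) = -1240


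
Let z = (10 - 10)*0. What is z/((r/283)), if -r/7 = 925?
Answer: 0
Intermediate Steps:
r = -6475 (r = -7*925 = -6475)
z = 0 (z = 0*0 = 0)
z/((r/283)) = 0/((-6475/283)) = 0/((-6475*1/283)) = 0/(-6475/283) = 0*(-283/6475) = 0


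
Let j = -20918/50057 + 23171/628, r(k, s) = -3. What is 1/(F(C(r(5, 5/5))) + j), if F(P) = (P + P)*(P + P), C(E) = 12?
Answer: 31435796/19253752739 ≈ 0.0016327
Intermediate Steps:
F(P) = 4*P² (F(P) = (2*P)*(2*P) = 4*P²)
j = 1146734243/31435796 (j = -20918*1/50057 + 23171*(1/628) = -20918/50057 + 23171/628 = 1146734243/31435796 ≈ 36.479)
1/(F(C(r(5, 5/5))) + j) = 1/(4*12² + 1146734243/31435796) = 1/(4*144 + 1146734243/31435796) = 1/(576 + 1146734243/31435796) = 1/(19253752739/31435796) = 31435796/19253752739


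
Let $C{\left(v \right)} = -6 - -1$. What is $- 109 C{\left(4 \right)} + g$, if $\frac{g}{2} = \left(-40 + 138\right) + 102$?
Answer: $945$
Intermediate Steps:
$C{\left(v \right)} = -5$ ($C{\left(v \right)} = -6 + 1 = -5$)
$g = 400$ ($g = 2 \left(\left(-40 + 138\right) + 102\right) = 2 \left(98 + 102\right) = 2 \cdot 200 = 400$)
$- 109 C{\left(4 \right)} + g = \left(-109\right) \left(-5\right) + 400 = 545 + 400 = 945$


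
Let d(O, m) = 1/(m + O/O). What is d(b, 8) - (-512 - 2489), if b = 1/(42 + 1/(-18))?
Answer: 27010/9 ≈ 3001.1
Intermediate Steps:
b = 18/755 (b = 1/(42 - 1/18) = 1/(755/18) = 18/755 ≈ 0.023841)
d(O, m) = 1/(1 + m) (d(O, m) = 1/(m + 1) = 1/(1 + m))
d(b, 8) - (-512 - 2489) = 1/(1 + 8) - (-512 - 2489) = 1/9 - 1*(-3001) = 1/9 + 3001 = 27010/9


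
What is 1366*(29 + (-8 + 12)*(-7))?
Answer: 1366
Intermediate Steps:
1366*(29 + (-8 + 12)*(-7)) = 1366*(29 + 4*(-7)) = 1366*(29 - 28) = 1366*1 = 1366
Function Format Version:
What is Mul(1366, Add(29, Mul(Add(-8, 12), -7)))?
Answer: 1366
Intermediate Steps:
Mul(1366, Add(29, Mul(Add(-8, 12), -7))) = Mul(1366, Add(29, Mul(4, -7))) = Mul(1366, Add(29, -28)) = Mul(1366, 1) = 1366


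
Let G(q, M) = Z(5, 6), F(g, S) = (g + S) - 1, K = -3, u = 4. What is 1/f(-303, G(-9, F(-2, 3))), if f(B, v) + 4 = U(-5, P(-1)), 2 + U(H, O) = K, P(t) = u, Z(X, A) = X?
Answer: -⅑ ≈ -0.11111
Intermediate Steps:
F(g, S) = -1 + S + g (F(g, S) = (S + g) - 1 = -1 + S + g)
G(q, M) = 5
P(t) = 4
U(H, O) = -5 (U(H, O) = -2 - 3 = -5)
f(B, v) = -9 (f(B, v) = -4 - 5 = -9)
1/f(-303, G(-9, F(-2, 3))) = 1/(-9) = -⅑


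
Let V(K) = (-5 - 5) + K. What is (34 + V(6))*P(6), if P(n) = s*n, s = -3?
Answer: -540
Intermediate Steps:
P(n) = -3*n
V(K) = -10 + K
(34 + V(6))*P(6) = (34 + (-10 + 6))*(-3*6) = (34 - 4)*(-18) = 30*(-18) = -540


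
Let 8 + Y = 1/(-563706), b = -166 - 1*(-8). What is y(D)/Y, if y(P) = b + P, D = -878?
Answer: 583999416/4509649 ≈ 129.50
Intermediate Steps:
b = -158 (b = -166 + 8 = -158)
y(P) = -158 + P
Y = -4509649/563706 (Y = -8 + 1/(-563706) = -8 - 1/563706 = -4509649/563706 ≈ -8.0000)
y(D)/Y = (-158 - 878)/(-4509649/563706) = -1036*(-563706/4509649) = 583999416/4509649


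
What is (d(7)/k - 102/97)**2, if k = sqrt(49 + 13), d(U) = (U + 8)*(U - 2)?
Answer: 53570673/583358 - 7650*sqrt(62)/3007 ≈ 71.800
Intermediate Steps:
d(U) = (-2 + U)*(8 + U) (d(U) = (8 + U)*(-2 + U) = (-2 + U)*(8 + U))
k = sqrt(62) ≈ 7.8740
(d(7)/k - 102/97)**2 = ((-16 + 7**2 + 6*7)/(sqrt(62)) - 102/97)**2 = ((-16 + 49 + 42)*(sqrt(62)/62) - 102*1/97)**2 = (75*(sqrt(62)/62) - 102/97)**2 = (75*sqrt(62)/62 - 102/97)**2 = (-102/97 + 75*sqrt(62)/62)**2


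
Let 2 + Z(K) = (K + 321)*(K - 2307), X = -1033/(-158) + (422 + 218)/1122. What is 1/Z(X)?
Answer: -7856695044/5928785609553791 ≈ -1.3252e-6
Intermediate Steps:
X = 630073/88638 (X = -1033*(-1/158) + 640*(1/1122) = 1033/158 + 320/561 = 630073/88638 ≈ 7.1084)
Z(K) = -2 + (-2307 + K)*(321 + K) (Z(K) = -2 + (K + 321)*(K - 2307) = -2 + (321 + K)*(-2307 + K) = -2 + (-2307 + K)*(321 + K))
1/Z(X) = 1/(-740549 + (630073/88638)² - 1986*630073/88638) = 1/(-740549 + 396991985329/7856695044 - 208554163/14773) = 1/(-5928785609553791/7856695044) = -7856695044/5928785609553791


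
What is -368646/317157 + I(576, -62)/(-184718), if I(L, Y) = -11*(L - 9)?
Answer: -22039147873/19528202242 ≈ -1.1286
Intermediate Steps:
I(L, Y) = 99 - 11*L (I(L, Y) = -11*(-9 + L) = 99 - 11*L)
-368646/317157 + I(576, -62)/(-184718) = -368646/317157 + (99 - 11*576)/(-184718) = -368646*1/317157 + (99 - 6336)*(-1/184718) = -122882/105719 - 6237*(-1/184718) = -122882/105719 + 6237/184718 = -22039147873/19528202242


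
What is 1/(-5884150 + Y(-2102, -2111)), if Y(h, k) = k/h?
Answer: -2102/12368481189 ≈ -1.6995e-7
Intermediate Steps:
1/(-5884150 + Y(-2102, -2111)) = 1/(-5884150 - 2111/(-2102)) = 1/(-5884150 - 2111*(-1/2102)) = 1/(-5884150 + 2111/2102) = 1/(-12368481189/2102) = -2102/12368481189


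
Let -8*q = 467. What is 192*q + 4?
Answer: -11204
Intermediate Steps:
q = -467/8 (q = -1/8*467 = -467/8 ≈ -58.375)
192*q + 4 = 192*(-467/8) + 4 = -11208 + 4 = -11204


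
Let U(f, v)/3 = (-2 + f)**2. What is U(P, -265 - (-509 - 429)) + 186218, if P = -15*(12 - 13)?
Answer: 186725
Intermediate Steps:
P = 15 (P = -15*(-1) = 15)
U(f, v) = 3*(-2 + f)**2
U(P, -265 - (-509 - 429)) + 186218 = 3*(-2 + 15)**2 + 186218 = 3*13**2 + 186218 = 3*169 + 186218 = 507 + 186218 = 186725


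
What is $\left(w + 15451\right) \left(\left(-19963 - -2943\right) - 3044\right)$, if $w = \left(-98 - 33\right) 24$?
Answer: $-246927648$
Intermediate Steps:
$w = -3144$ ($w = \left(-131\right) 24 = -3144$)
$\left(w + 15451\right) \left(\left(-19963 - -2943\right) - 3044\right) = \left(-3144 + 15451\right) \left(\left(-19963 - -2943\right) - 3044\right) = 12307 \left(\left(-19963 + 2943\right) - 3044\right) = 12307 \left(-17020 - 3044\right) = 12307 \left(-20064\right) = -246927648$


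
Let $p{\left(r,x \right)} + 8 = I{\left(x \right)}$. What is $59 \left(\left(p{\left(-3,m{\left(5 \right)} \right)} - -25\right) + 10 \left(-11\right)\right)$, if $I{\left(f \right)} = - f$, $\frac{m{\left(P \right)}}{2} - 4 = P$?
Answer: $-6549$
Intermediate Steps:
$m{\left(P \right)} = 8 + 2 P$
$p{\left(r,x \right)} = -8 - x$
$59 \left(\left(p{\left(-3,m{\left(5 \right)} \right)} - -25\right) + 10 \left(-11\right)\right) = 59 \left(\left(\left(-8 - \left(8 + 2 \cdot 5\right)\right) - -25\right) + 10 \left(-11\right)\right) = 59 \left(\left(\left(-8 - \left(8 + 10\right)\right) + 25\right) - 110\right) = 59 \left(\left(\left(-8 - 18\right) + 25\right) - 110\right) = 59 \left(\left(-26 + 25\right) - 110\right) = 59 \left(-1 - 110\right) = 59 \left(-111\right) = -6549$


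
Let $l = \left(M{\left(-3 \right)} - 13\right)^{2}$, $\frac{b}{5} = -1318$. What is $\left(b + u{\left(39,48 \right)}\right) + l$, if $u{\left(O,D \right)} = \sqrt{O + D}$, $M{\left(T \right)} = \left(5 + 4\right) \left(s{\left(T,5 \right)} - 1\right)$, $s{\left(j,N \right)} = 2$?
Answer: $-6574 + \sqrt{87} \approx -6564.7$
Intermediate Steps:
$b = -6590$ ($b = 5 \left(-1318\right) = -6590$)
$M{\left(T \right)} = 9$ ($M{\left(T \right)} = \left(5 + 4\right) \left(2 - 1\right) = 9 \cdot 1 = 9$)
$u{\left(O,D \right)} = \sqrt{D + O}$
$l = 16$ ($l = \left(9 - 13\right)^{2} = \left(-4\right)^{2} = 16$)
$\left(b + u{\left(39,48 \right)}\right) + l = \left(-6590 + \sqrt{48 + 39}\right) + 16 = \left(-6590 + \sqrt{87}\right) + 16 = -6574 + \sqrt{87}$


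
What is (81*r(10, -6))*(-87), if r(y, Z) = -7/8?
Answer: 49329/8 ≈ 6166.1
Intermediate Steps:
r(y, Z) = -7/8 (r(y, Z) = -7*1/8 = -7/8)
(81*r(10, -6))*(-87) = (81*(-7/8))*(-87) = -567/8*(-87) = 49329/8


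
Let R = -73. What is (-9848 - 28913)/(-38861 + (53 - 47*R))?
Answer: 38761/35377 ≈ 1.0957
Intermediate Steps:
(-9848 - 28913)/(-38861 + (53 - 47*R)) = (-9848 - 28913)/(-38861 + (53 - 47*(-73))) = -38761/(-38861 + (53 + 3431)) = -38761/(-38861 + 3484) = -38761/(-35377) = -38761*(-1/35377) = 38761/35377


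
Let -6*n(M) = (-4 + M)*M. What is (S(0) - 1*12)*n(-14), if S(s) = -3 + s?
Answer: 630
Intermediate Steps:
n(M) = -M*(-4 + M)/6 (n(M) = -(-4 + M)*M/6 = -M*(-4 + M)/6)
(S(0) - 1*12)*n(-14) = ((-3 + 0) - 1*12)*((⅙)*(-14)*(4 - 1*(-14))) = (-3 - 12)*((⅙)*(-14)*(4 + 14)) = -5*(-14)*18/2 = -15*(-42) = 630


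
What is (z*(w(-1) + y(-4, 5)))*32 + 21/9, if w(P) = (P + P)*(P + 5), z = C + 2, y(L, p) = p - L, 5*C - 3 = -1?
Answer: 1187/15 ≈ 79.133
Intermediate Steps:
C = ⅖ (C = ⅗ + (⅕)*(-1) = ⅗ - ⅕ = ⅖ ≈ 0.40000)
z = 12/5 (z = ⅖ + 2 = 12/5 ≈ 2.4000)
w(P) = 2*P*(5 + P) (w(P) = (2*P)*(5 + P) = 2*P*(5 + P))
(z*(w(-1) + y(-4, 5)))*32 + 21/9 = (12*(2*(-1)*(5 - 1) + (5 - 1*(-4)))/5)*32 + 21/9 = (12*(2*(-1)*4 + (5 + 4))/5)*32 + 21*(⅑) = (12*(-8 + 9)/5)*32 + 7/3 = ((12/5)*1)*32 + 7/3 = (12/5)*32 + 7/3 = 384/5 + 7/3 = 1187/15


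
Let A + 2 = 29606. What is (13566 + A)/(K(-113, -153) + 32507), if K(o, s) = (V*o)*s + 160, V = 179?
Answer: 7195/521233 ≈ 0.013804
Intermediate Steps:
A = 29604 (A = -2 + 29606 = 29604)
K(o, s) = 160 + 179*o*s (K(o, s) = (179*o)*s + 160 = 179*o*s + 160 = 160 + 179*o*s)
(13566 + A)/(K(-113, -153) + 32507) = (13566 + 29604)/((160 + 179*(-113)*(-153)) + 32507) = 43170/((160 + 3094731) + 32507) = 43170/(3094891 + 32507) = 43170/3127398 = 43170*(1/3127398) = 7195/521233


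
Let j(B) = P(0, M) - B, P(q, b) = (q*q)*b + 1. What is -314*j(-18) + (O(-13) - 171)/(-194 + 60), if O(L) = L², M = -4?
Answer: -399721/67 ≈ -5966.0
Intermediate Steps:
P(q, b) = 1 + b*q² (P(q, b) = q²*b + 1 = b*q² + 1 = 1 + b*q²)
j(B) = 1 - B (j(B) = (1 - 4*0²) - B = (1 - 4*0) - B = (1 + 0) - B = 1 - B)
-314*j(-18) + (O(-13) - 171)/(-194 + 60) = -314*(1 - 1*(-18)) + ((-13)² - 171)/(-194 + 60) = -314*(1 + 18) + (169 - 171)/(-134) = -314*19 - 2*(-1/134) = -5966 + 1/67 = -399721/67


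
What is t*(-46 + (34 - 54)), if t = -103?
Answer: 6798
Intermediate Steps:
t*(-46 + (34 - 54)) = -103*(-46 + (34 - 54)) = -103*(-46 - 20) = -103*(-66) = 6798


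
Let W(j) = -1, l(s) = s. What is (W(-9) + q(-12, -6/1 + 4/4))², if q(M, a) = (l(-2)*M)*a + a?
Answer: 15876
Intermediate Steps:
q(M, a) = a - 2*M*a (q(M, a) = (-2*M)*a + a = -2*M*a + a = a - 2*M*a)
(W(-9) + q(-12, -6/1 + 4/4))² = (-1 + (-6/1 + 4/4)*(1 - 2*(-12)))² = (-1 + (-6*1 + 4*(¼))*(1 + 24))² = (-1 + (-6 + 1)*25)² = (-1 - 5*25)² = (-1 - 125)² = (-126)² = 15876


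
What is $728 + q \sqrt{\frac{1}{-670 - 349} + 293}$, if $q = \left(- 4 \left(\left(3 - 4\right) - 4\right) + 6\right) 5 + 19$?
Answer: $728 + \frac{1341 \sqrt{3756034}}{1019} \approx 3278.5$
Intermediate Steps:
$q = 149$ ($q = \left(- 4 \left(-1 - 4\right) + 6\right) 5 + 19 = \left(\left(-4\right) \left(-5\right) + 6\right) 5 + 19 = \left(20 + 6\right) 5 + 19 = 26 \cdot 5 + 19 = 130 + 19 = 149$)
$728 + q \sqrt{\frac{1}{-670 - 349} + 293} = 728 + 149 \sqrt{\frac{1}{-670 - 349} + 293} = 728 + 149 \sqrt{\frac{1}{-1019} + 293} = 728 + 149 \sqrt{- \frac{1}{1019} + 293} = 728 + 149 \sqrt{\frac{298566}{1019}} = 728 + 149 \frac{9 \sqrt{3756034}}{1019} = 728 + \frac{1341 \sqrt{3756034}}{1019}$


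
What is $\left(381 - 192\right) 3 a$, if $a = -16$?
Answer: $-9072$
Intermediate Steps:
$\left(381 - 192\right) 3 a = \left(381 - 192\right) 3 \left(-16\right) = 189 \left(-48\right) = -9072$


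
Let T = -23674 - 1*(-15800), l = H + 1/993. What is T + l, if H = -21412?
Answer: -29080997/993 ≈ -29286.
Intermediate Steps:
l = -21262115/993 (l = -21412 + 1/993 = -21262115/993 ≈ -21412.)
T = -7874 (T = -23674 + 15800 = -7874)
T + l = -7874 - 21262115/993 = -29080997/993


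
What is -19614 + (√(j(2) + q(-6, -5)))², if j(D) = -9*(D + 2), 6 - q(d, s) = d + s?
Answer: -19633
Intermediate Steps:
q(d, s) = 6 - d - s (q(d, s) = 6 - (d + s) = 6 + (-d - s) = 6 - d - s)
j(D) = -18 - 9*D (j(D) = -9*(2 + D) = -18 - 9*D)
-19614 + (√(j(2) + q(-6, -5)))² = -19614 + (√((-18 - 9*2) + (6 - 1*(-6) - 1*(-5))))² = -19614 + (√((-18 - 18) + (6 + 6 + 5)))² = -19614 + (√(-36 + 17))² = -19614 + (√(-19))² = -19614 + (I*√19)² = -19614 - 19 = -19633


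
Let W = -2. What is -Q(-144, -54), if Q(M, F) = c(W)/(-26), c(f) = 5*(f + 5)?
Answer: 15/26 ≈ 0.57692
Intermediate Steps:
c(f) = 25 + 5*f (c(f) = 5*(5 + f) = 25 + 5*f)
Q(M, F) = -15/26 (Q(M, F) = (25 + 5*(-2))/(-26) = (25 - 10)*(-1/26) = 15*(-1/26) = -15/26)
-Q(-144, -54) = -1*(-15/26) = 15/26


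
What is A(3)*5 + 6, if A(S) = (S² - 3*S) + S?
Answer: 21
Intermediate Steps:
A(S) = S² - 2*S
A(3)*5 + 6 = (3*(-2 + 3))*5 + 6 = (3*1)*5 + 6 = 3*5 + 6 = 15 + 6 = 21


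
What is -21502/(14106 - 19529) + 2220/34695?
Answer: 50536730/12543399 ≈ 4.0289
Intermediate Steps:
-21502/(14106 - 19529) + 2220/34695 = -21502/(-5423) + 2220*(1/34695) = -21502*(-1/5423) + 148/2313 = 21502/5423 + 148/2313 = 50536730/12543399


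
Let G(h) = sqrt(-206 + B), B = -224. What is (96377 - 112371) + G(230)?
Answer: -15994 + I*sqrt(430) ≈ -15994.0 + 20.736*I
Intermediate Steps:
G(h) = I*sqrt(430) (G(h) = sqrt(-206 - 224) = sqrt(-430) = I*sqrt(430))
(96377 - 112371) + G(230) = (96377 - 112371) + I*sqrt(430) = -15994 + I*sqrt(430)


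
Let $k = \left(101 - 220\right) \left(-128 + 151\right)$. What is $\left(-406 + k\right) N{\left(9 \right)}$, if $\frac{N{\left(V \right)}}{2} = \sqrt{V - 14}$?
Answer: $- 6286 i \sqrt{5} \approx - 14056.0 i$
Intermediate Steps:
$k = -2737$ ($k = \left(-119\right) 23 = -2737$)
$N{\left(V \right)} = 2 \sqrt{-14 + V}$ ($N{\left(V \right)} = 2 \sqrt{V - 14} = 2 \sqrt{-14 + V}$)
$\left(-406 + k\right) N{\left(9 \right)} = \left(-406 - 2737\right) 2 \sqrt{-14 + 9} = - 3143 \cdot 2 \sqrt{-5} = - 3143 \cdot 2 i \sqrt{5} = - 6286 i \sqrt{5}$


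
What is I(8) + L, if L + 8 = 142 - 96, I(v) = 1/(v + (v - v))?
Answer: 305/8 ≈ 38.125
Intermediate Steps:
I(v) = 1/v (I(v) = 1/(v + 0) = 1/v)
L = 38 (L = -8 + (142 - 96) = -8 + 46 = 38)
I(8) + L = 1/8 + 38 = ⅛ + 38 = 305/8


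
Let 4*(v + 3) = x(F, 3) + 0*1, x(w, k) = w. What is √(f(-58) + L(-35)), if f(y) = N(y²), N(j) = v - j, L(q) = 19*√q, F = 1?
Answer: √(-13467 + 76*I*√35)/2 ≈ 0.96848 + 58.032*I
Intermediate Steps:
v = -11/4 (v = -3 + (1 + 0*1)/4 = -3 + (1 + 0)/4 = -3 + (¼)*1 = -3 + ¼ = -11/4 ≈ -2.7500)
N(j) = -11/4 - j
f(y) = -11/4 - y²
√(f(-58) + L(-35)) = √((-11/4 - 1*(-58)²) + 19*√(-35)) = √((-11/4 - 1*3364) + 19*(I*√35)) = √((-11/4 - 3364) + 19*I*√35) = √(-13467/4 + 19*I*√35)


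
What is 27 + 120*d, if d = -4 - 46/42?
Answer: -4091/7 ≈ -584.43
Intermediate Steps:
d = -107/21 (d = -4 - 46*1/42 = -4 - 23/21 = -107/21 ≈ -5.0952)
27 + 120*d = 27 + 120*(-107/21) = 27 - 4280/7 = -4091/7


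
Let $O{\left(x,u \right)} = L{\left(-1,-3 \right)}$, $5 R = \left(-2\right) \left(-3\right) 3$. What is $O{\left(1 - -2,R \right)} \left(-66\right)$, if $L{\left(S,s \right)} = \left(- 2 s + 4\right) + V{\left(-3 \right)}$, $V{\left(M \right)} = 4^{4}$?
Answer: $-17556$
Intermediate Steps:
$V{\left(M \right)} = 256$
$R = \frac{18}{5}$ ($R = \frac{\left(-2\right) \left(-3\right) 3}{5} = \frac{6 \cdot 3}{5} = \frac{1}{5} \cdot 18 = \frac{18}{5} \approx 3.6$)
$L{\left(S,s \right)} = 260 - 2 s$ ($L{\left(S,s \right)} = \left(- 2 s + 4\right) + 256 = \left(4 - 2 s\right) + 256 = 260 - 2 s$)
$O{\left(x,u \right)} = 266$ ($O{\left(x,u \right)} = 260 - -6 = 260 + 6 = 266$)
$O{\left(1 - -2,R \right)} \left(-66\right) = 266 \left(-66\right) = -17556$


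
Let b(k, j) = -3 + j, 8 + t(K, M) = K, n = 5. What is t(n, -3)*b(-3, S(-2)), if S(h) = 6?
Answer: -9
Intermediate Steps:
t(K, M) = -8 + K
t(n, -3)*b(-3, S(-2)) = (-8 + 5)*(-3 + 6) = -3*3 = -9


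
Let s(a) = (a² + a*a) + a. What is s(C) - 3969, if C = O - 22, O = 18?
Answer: -3941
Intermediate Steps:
C = -4 (C = 18 - 22 = -4)
s(a) = a + 2*a² (s(a) = (a² + a²) + a = 2*a² + a = a + 2*a²)
s(C) - 3969 = -4*(1 + 2*(-4)) - 3969 = -4*(1 - 8) - 3969 = -4*(-7) - 3969 = 28 - 3969 = -3941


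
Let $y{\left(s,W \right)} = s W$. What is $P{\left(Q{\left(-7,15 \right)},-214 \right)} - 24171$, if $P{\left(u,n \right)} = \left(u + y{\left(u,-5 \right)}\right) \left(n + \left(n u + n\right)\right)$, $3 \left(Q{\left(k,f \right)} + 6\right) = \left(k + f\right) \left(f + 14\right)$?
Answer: $\frac{40082941}{9} \approx 4.4537 \cdot 10^{6}$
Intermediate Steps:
$y{\left(s,W \right)} = W s$
$Q{\left(k,f \right)} = -6 + \frac{\left(14 + f\right) \left(f + k\right)}{3}$ ($Q{\left(k,f \right)} = -6 + \frac{\left(k + f\right) \left(f + 14\right)}{3} = -6 + \frac{\left(f + k\right) \left(14 + f\right)}{3} = -6 + \frac{\left(14 + f\right) \left(f + k\right)}{3}$)
$P{\left(u,n \right)} = - 4 u \left(2 n + n u\right)$ ($P{\left(u,n \right)} = \left(u - 5 u\right) \left(n + \left(n u + n\right)\right) = - 4 u \left(n + \left(n + n u\right)\right) = - 4 u \left(2 n + n u\right)$)
$P{\left(Q{\left(-7,15 \right)},-214 \right)} - 24171 = 4 \left(-214\right) \left(-6 + \frac{15^{2}}{3} + \frac{14}{3} \cdot 15 + \frac{14}{3} \left(-7\right) + \frac{1}{3} \cdot 15 \left(-7\right)\right) \left(-2 - \left(-6 + \frac{15^{2}}{3} + \frac{14}{3} \cdot 15 + \frac{14}{3} \left(-7\right) + \frac{1}{3} \cdot 15 \left(-7\right)\right)\right) - 24171 = 4 \left(-214\right) \left(-6 + \frac{1}{3} \cdot 225 + 70 - \frac{98}{3} - 35\right) \left(-2 - \left(-6 + \frac{1}{3} \cdot 225 + 70 - \frac{98}{3} - 35\right)\right) - 24171 = 4 \left(-214\right) \left(-6 + 75 + 70 - \frac{98}{3} - 35\right) \left(-2 - \left(-6 + 75 + 70 - \frac{98}{3} - 35\right)\right) - 24171 = 4 \left(-214\right) \frac{214}{3} \left(-2 - \frac{214}{3}\right) - 24171 = 4 \left(-214\right) \frac{214}{3} \left(- \frac{220}{3}\right) - 24171 = \frac{40300480}{9} - 24171 = \frac{40082941}{9}$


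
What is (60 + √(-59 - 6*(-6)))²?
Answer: (60 + I*√23)² ≈ 3577.0 + 575.5*I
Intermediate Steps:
(60 + √(-59 - 6*(-6)))² = (60 + √(-59 + 36))² = (60 + √(-23))² = (60 + I*√23)²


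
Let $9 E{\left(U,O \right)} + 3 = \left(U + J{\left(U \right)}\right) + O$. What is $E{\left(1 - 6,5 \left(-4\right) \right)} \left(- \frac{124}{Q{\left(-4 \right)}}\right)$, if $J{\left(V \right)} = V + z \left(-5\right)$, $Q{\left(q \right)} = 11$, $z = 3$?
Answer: $\frac{1984}{33} \approx 60.121$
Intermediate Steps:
$J{\left(V \right)} = -15 + V$ ($J{\left(V \right)} = V + 3 \left(-5\right) = V - 15 = -15 + V$)
$E{\left(U,O \right)} = -2 + \frac{O}{9} + \frac{2 U}{9}$ ($E{\left(U,O \right)} = - \frac{1}{3} + \frac{\left(U + \left(-15 + U\right)\right) + O}{9} = - \frac{1}{3} + \frac{\left(-15 + 2 U\right) + O}{9} = - \frac{1}{3} + \frac{-15 + O + 2 U}{9} = - \frac{1}{3} + \left(- \frac{5}{3} + \frac{O}{9} + \frac{2 U}{9}\right) = -2 + \frac{O}{9} + \frac{2 U}{9}$)
$E{\left(1 - 6,5 \left(-4\right) \right)} \left(- \frac{124}{Q{\left(-4 \right)}}\right) = \left(-2 + \frac{5 \left(-4\right)}{9} + \frac{2 \left(1 - 6\right)}{9}\right) \left(- \frac{124}{11}\right) = \left(-2 + \frac{1}{9} \left(-20\right) + \frac{2 \left(1 - 6\right)}{9}\right) \left(\left(-124\right) \frac{1}{11}\right) = \left(-2 - \frac{20}{9} + \frac{2}{9} \left(-5\right)\right) \left(- \frac{124}{11}\right) = \left(-2 - \frac{20}{9} - \frac{10}{9}\right) \left(- \frac{124}{11}\right) = \left(- \frac{16}{3}\right) \left(- \frac{124}{11}\right) = \frac{1984}{33}$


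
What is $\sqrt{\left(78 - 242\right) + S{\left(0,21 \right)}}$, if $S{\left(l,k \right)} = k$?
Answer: $i \sqrt{143} \approx 11.958 i$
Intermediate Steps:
$\sqrt{\left(78 - 242\right) + S{\left(0,21 \right)}} = \sqrt{\left(78 - 242\right) + 21} = \sqrt{-164 + 21} = \sqrt{-143} = i \sqrt{143}$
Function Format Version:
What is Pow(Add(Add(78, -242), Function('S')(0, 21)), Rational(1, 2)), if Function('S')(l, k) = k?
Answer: Mul(I, Pow(143, Rational(1, 2))) ≈ Mul(11.958, I)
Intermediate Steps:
Pow(Add(Add(78, -242), Function('S')(0, 21)), Rational(1, 2)) = Pow(Add(Add(78, -242), 21), Rational(1, 2)) = Pow(Add(-164, 21), Rational(1, 2)) = Pow(-143, Rational(1, 2)) = Mul(I, Pow(143, Rational(1, 2)))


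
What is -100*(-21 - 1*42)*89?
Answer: 560700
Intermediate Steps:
-100*(-21 - 1*42)*89 = -100*(-21 - 42)*89 = -100*(-63)*89 = 6300*89 = 560700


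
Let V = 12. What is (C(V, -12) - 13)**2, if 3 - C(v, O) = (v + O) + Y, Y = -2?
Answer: 64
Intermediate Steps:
C(v, O) = 5 - O - v (C(v, O) = 3 - ((v + O) - 2) = 3 - ((O + v) - 2) = 3 - (-2 + O + v) = 3 + (2 - O - v) = 5 - O - v)
(C(V, -12) - 13)**2 = ((5 - 1*(-12) - 1*12) - 13)**2 = ((5 + 12 - 12) - 13)**2 = (5 - 13)**2 = (-8)**2 = 64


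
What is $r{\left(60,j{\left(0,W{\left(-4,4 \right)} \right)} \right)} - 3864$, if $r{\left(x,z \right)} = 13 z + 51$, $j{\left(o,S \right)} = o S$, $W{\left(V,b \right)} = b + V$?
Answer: $-3813$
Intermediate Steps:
$W{\left(V,b \right)} = V + b$
$j{\left(o,S \right)} = S o$
$r{\left(x,z \right)} = 51 + 13 z$
$r{\left(60,j{\left(0,W{\left(-4,4 \right)} \right)} \right)} - 3864 = \left(51 + 13 \left(-4 + 4\right) 0\right) - 3864 = \left(51 + 13 \cdot 0 \cdot 0\right) - 3864 = \left(51 + 13 \cdot 0\right) - 3864 = \left(51 + 0\right) - 3864 = 51 - 3864 = -3813$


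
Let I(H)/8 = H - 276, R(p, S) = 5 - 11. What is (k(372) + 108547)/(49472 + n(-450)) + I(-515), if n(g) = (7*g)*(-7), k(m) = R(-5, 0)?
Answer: -452482675/71522 ≈ -6326.5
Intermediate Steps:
R(p, S) = -6
k(m) = -6
n(g) = -49*g
I(H) = -2208 + 8*H (I(H) = 8*(H - 276) = 8*(-276 + H) = -2208 + 8*H)
(k(372) + 108547)/(49472 + n(-450)) + I(-515) = (-6 + 108547)/(49472 - 49*(-450)) + (-2208 + 8*(-515)) = 108541/(49472 + 22050) + (-2208 - 4120) = 108541/71522 - 6328 = -452482675/71522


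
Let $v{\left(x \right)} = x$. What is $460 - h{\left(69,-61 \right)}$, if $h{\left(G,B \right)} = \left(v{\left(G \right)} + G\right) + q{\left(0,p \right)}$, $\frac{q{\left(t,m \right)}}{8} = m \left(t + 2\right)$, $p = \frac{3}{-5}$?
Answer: $\frac{1658}{5} \approx 331.6$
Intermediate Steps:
$p = - \frac{3}{5}$ ($p = 3 \left(- \frac{1}{5}\right) = - \frac{3}{5} \approx -0.6$)
$q{\left(t,m \right)} = 8 m \left(2 + t\right)$ ($q{\left(t,m \right)} = 8 m \left(t + 2\right) = 8 m \left(2 + t\right)$)
$h{\left(G,B \right)} = - \frac{48}{5} + 2 G$ ($h{\left(G,B \right)} = \left(G + G\right) + 8 \left(- \frac{3}{5}\right) \left(2 + 0\right) = 2 G + 8 \left(- \frac{3}{5}\right) 2 = 2 G - \frac{48}{5} = - \frac{48}{5} + 2 G$)
$460 - h{\left(69,-61 \right)} = 460 - \left(- \frac{48}{5} + 2 \cdot 69\right) = 460 - \left(- \frac{48}{5} + 138\right) = 460 - \frac{642}{5} = \frac{1658}{5}$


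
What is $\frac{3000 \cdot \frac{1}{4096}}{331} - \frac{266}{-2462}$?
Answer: $\frac{23001401}{208620032} \approx 0.11026$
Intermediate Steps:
$\frac{3000 \cdot \frac{1}{4096}}{331} - \frac{266}{-2462} = 3000 \cdot \frac{1}{4096} \cdot \frac{1}{331} - - \frac{133}{1231} = \frac{375}{512} \cdot \frac{1}{331} + \frac{133}{1231} = \frac{375}{169472} + \frac{133}{1231} = \frac{23001401}{208620032}$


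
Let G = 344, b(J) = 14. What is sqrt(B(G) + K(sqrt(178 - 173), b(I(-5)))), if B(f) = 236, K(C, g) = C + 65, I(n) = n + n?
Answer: sqrt(301 + sqrt(5)) ≈ 17.414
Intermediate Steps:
I(n) = 2*n
K(C, g) = 65 + C
sqrt(B(G) + K(sqrt(178 - 173), b(I(-5)))) = sqrt(236 + (65 + sqrt(178 - 173))) = sqrt(236 + (65 + sqrt(5))) = sqrt(301 + sqrt(5))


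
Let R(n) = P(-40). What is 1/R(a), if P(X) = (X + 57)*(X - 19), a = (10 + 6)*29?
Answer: -1/1003 ≈ -0.00099701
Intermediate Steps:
a = 464 (a = 16*29 = 464)
P(X) = (-19 + X)*(57 + X) (P(X) = (57 + X)*(-19 + X) = (-19 + X)*(57 + X))
R(n) = -1003 (R(n) = -1083 + (-40)² + 38*(-40) = -1083 + 1600 - 1520 = -1003)
1/R(a) = 1/(-1003) = -1/1003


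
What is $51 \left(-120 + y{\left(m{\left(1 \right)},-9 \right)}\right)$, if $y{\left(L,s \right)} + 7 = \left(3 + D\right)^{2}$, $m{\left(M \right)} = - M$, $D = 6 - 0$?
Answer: $-2346$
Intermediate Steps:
$D = 6$ ($D = 6 + 0 = 6$)
$y{\left(L,s \right)} = 74$ ($y{\left(L,s \right)} = -7 + \left(3 + 6\right)^{2} = -7 + 9^{2} = -7 + 81 = 74$)
$51 \left(-120 + y{\left(m{\left(1 \right)},-9 \right)}\right) = 51 \left(-120 + 74\right) = 51 \left(-46\right) = -2346$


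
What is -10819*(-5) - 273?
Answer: 53822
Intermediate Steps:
-10819*(-5) - 273 = -349*(-155) - 273 = 54095 - 273 = 53822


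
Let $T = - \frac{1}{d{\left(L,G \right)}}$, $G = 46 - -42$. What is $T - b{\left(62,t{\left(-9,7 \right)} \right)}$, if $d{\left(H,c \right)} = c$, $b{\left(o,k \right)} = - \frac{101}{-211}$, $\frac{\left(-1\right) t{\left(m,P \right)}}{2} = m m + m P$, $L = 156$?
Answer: $- \frac{9099}{18568} \approx -0.49004$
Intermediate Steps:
$t{\left(m,P \right)} = - 2 m^{2} - 2 P m$ ($t{\left(m,P \right)} = - 2 \left(m m + m P\right) = - 2 \left(m^{2} + P m\right) = - 2 m^{2} - 2 P m$)
$b{\left(o,k \right)} = \frac{101}{211}$ ($b{\left(o,k \right)} = \left(-101\right) \left(- \frac{1}{211}\right) = \frac{101}{211}$)
$G = 88$ ($G = 46 + 42 = 88$)
$T = - \frac{1}{88} \approx -0.011364$
$T - b{\left(62,t{\left(-9,7 \right)} \right)} = - \frac{1}{88} - \frac{101}{211} = - \frac{9099}{18568}$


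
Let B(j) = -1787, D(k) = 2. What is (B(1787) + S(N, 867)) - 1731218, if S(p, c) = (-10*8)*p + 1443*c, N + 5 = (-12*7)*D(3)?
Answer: -468084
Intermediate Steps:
N = -173 (N = -5 - 12*7*2 = -5 - 84*2 = -5 - 168 = -173)
S(p, c) = -80*p + 1443*c
(B(1787) + S(N, 867)) - 1731218 = (-1787 + (-80*(-173) + 1443*867)) - 1731218 = (-1787 + (13840 + 1251081)) - 1731218 = (-1787 + 1264921) - 1731218 = 1263134 - 1731218 = -468084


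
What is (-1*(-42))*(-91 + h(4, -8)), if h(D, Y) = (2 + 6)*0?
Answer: -3822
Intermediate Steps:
h(D, Y) = 0 (h(D, Y) = 8*0 = 0)
(-1*(-42))*(-91 + h(4, -8)) = (-1*(-42))*(-91 + 0) = 42*(-91) = -3822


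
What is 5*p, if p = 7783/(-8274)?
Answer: -38915/8274 ≈ -4.7033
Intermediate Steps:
p = -7783/8274 (p = 7783*(-1/8274) = -7783/8274 ≈ -0.94066)
5*p = 5*(-7783/8274) = -38915/8274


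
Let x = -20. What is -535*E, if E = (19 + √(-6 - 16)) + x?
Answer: 535 - 535*I*√22 ≈ 535.0 - 2509.4*I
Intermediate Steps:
E = -1 + I*√22 (E = (19 + √(-6 - 16)) - 20 = (19 + √(-22)) - 20 = (19 + I*√22) - 20 = -1 + I*√22 ≈ -1.0 + 4.6904*I)
-535*E = -535*(-1 + I*√22) = 535 - 535*I*√22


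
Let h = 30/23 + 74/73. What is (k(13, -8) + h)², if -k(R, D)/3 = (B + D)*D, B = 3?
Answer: 39041017744/2819041 ≈ 13849.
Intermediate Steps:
k(R, D) = -3*D*(3 + D) (k(R, D) = -3*(3 + D)*D = -3*D*(3 + D))
h = 3892/1679 (h = 30*(1/23) + 74*(1/73) = 30/23 + 74/73 = 3892/1679 ≈ 2.3180)
(k(13, -8) + h)² = (-3*(-8)*(3 - 8) + 3892/1679)² = (-3*(-8)*(-5) + 3892/1679)² = (-120 + 3892/1679)² = (-197588/1679)² = 39041017744/2819041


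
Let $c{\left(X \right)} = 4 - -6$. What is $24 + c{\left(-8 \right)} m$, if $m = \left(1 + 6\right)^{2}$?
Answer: $514$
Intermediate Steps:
$c{\left(X \right)} = 10$ ($c{\left(X \right)} = 4 + 6 = 10$)
$m = 49$ ($m = 7^{2} = 49$)
$24 + c{\left(-8 \right)} m = 24 + 10 \cdot 49 = 24 + 490 = 514$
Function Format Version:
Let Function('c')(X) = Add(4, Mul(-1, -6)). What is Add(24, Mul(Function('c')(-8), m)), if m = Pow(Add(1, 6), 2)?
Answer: 514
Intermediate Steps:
Function('c')(X) = 10 (Function('c')(X) = Add(4, 6) = 10)
m = 49 (m = Pow(7, 2) = 49)
Add(24, Mul(Function('c')(-8), m)) = Add(24, Mul(10, 49)) = Add(24, 490) = 514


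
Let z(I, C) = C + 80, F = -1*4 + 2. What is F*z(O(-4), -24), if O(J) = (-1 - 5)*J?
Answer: -112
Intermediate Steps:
O(J) = -6*J
F = -2 (F = -4 + 2 = -2)
z(I, C) = 80 + C
F*z(O(-4), -24) = -2*(80 - 24) = -2*56 = -112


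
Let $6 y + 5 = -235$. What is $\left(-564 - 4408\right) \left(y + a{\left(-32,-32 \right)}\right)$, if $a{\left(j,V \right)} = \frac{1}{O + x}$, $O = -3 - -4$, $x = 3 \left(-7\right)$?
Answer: $\frac{995643}{5} \approx 1.9913 \cdot 10^{5}$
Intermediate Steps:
$y = -40$ ($y = - \frac{5}{6} + \frac{1}{6} \left(-235\right) = - \frac{5}{6} - \frac{235}{6} = -40$)
$x = -21$
$O = 1$ ($O = -3 + 4 = 1$)
$a{\left(j,V \right)} = - \frac{1}{20}$ ($a{\left(j,V \right)} = \frac{1}{1 - 21} = \frac{1}{-20} = - \frac{1}{20}$)
$\left(-564 - 4408\right) \left(y + a{\left(-32,-32 \right)}\right) = \left(-564 - 4408\right) \left(-40 - \frac{1}{20}\right) = \left(-4972\right) \left(- \frac{801}{20}\right) = \frac{995643}{5}$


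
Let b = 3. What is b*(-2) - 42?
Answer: -48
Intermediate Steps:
b*(-2) - 42 = 3*(-2) - 42 = -6 - 42 = -48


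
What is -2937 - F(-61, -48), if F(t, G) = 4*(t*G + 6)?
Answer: -14673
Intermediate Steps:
F(t, G) = 24 + 4*G*t (F(t, G) = 4*(G*t + 6) = 4*(6 + G*t) = 24 + 4*G*t)
-2937 - F(-61, -48) = -2937 - (24 + 4*(-48)*(-61)) = -2937 - (24 + 11712) = -2937 - 1*11736 = -2937 - 11736 = -14673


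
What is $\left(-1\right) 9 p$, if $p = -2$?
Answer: $18$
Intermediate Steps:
$\left(-1\right) 9 p = \left(-1\right) 9 \left(-2\right) = \left(-9\right) \left(-2\right) = 18$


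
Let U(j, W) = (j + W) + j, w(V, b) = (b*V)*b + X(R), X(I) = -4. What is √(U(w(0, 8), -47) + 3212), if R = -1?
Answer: √3157 ≈ 56.187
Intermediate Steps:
w(V, b) = -4 + V*b² (w(V, b) = (b*V)*b - 4 = (V*b)*b - 4 = V*b² - 4 = -4 + V*b²)
U(j, W) = W + 2*j (U(j, W) = (W + j) + j = W + 2*j)
√(U(w(0, 8), -47) + 3212) = √((-47 + 2*(-4 + 0*8²)) + 3212) = √((-47 + 2*(-4 + 0*64)) + 3212) = √((-47 + 2*(-4 + 0)) + 3212) = √((-47 + 2*(-4)) + 3212) = √((-47 - 8) + 3212) = √(-55 + 3212) = √3157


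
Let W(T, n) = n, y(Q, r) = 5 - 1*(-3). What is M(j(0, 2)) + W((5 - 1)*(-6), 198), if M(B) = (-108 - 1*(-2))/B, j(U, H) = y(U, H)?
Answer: 739/4 ≈ 184.75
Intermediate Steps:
y(Q, r) = 8 (y(Q, r) = 5 + 3 = 8)
j(U, H) = 8
M(B) = -106/B (M(B) = (-108 + 2)/B = -106/B)
M(j(0, 2)) + W((5 - 1)*(-6), 198) = -106/8 + 198 = -106*1/8 + 198 = -53/4 + 198 = 739/4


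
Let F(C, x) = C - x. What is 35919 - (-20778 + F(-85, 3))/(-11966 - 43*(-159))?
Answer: 184207685/5129 ≈ 35915.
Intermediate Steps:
35919 - (-20778 + F(-85, 3))/(-11966 - 43*(-159)) = 35919 - (-20778 + (-85 - 1*3))/(-11966 - 43*(-159)) = 35919 - (-20778 + (-85 - 3))/(-11966 + 6837) = 35919 - (-20778 - 88)/(-5129) = 35919 - (-20866)*(-1)/5129 = 35919 - 1*20866/5129 = 35919 - 20866/5129 = 184207685/5129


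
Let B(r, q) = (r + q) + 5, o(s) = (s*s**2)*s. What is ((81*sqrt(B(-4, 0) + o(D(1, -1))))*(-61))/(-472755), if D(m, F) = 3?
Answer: 1647*sqrt(82)/157585 ≈ 0.094642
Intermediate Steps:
o(s) = s**4 (o(s) = s**3*s = s**4)
B(r, q) = 5 + q + r (B(r, q) = (q + r) + 5 = 5 + q + r)
((81*sqrt(B(-4, 0) + o(D(1, -1))))*(-61))/(-472755) = ((81*sqrt((5 + 0 - 4) + 3**4))*(-61))/(-472755) = ((81*sqrt(1 + 81))*(-61))*(-1/472755) = ((81*sqrt(82))*(-61))*(-1/472755) = -4941*sqrt(82)*(-1/472755) = 1647*sqrt(82)/157585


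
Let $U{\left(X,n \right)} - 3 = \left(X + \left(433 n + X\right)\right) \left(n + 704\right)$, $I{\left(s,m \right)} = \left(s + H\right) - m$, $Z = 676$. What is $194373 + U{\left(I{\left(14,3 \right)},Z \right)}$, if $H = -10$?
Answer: $404134176$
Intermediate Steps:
$I{\left(s,m \right)} = -10 + s - m$ ($I{\left(s,m \right)} = \left(s - 10\right) - m = \left(-10 + s\right) - m = -10 + s - m$)
$U{\left(X,n \right)} = 3 + \left(704 + n\right) \left(2 X + 433 n\right)$ ($U{\left(X,n \right)} = 3 + \left(X + \left(433 n + X\right)\right) \left(n + 704\right) = 3 + \left(X + \left(X + 433 n\right)\right) \left(704 + n\right) = 3 + \left(2 X + 433 n\right) \left(704 + n\right) = 3 + \left(704 + n\right) \left(2 X + 433 n\right)$)
$194373 + U{\left(I{\left(14,3 \right)},Z \right)} = 194373 + \left(3 + 433 \cdot 676^{2} + 1408 \left(-10 + 14 - 3\right) + 304832 \cdot 676 + 2 \left(-10 + 14 - 3\right) 676\right) = 194373 + \left(3 + 433 \cdot 456976 + 1408 \left(-10 + 14 - 3\right) + 206066432 + 2 \left(-10 + 14 - 3\right) 676\right) = 194373 + \left(3 + 197870608 + 1408 \cdot 1 + 206066432 + 2 \cdot 1 \cdot 676\right) = 194373 + \left(3 + 197870608 + 1408 + 206066432 + 1352\right) = 194373 + 403939803 = 404134176$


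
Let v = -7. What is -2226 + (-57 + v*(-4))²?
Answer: -1385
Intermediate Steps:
-2226 + (-57 + v*(-4))² = -2226 + (-57 - 7*(-4))² = -2226 + (-57 + 28)² = -2226 + (-29)² = -2226 + 841 = -1385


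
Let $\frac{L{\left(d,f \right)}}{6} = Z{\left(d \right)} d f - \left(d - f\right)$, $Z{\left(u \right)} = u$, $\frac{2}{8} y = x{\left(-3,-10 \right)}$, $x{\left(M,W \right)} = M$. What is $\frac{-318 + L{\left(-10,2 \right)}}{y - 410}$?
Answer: $- \frac{477}{211} \approx -2.2607$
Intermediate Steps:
$y = -12$ ($y = 4 \left(-3\right) = -12$)
$L{\left(d,f \right)} = - 6 d + 6 f + 6 f d^{2}$ ($L{\left(d,f \right)} = 6 \left(d d f - \left(d - f\right)\right) = 6 \left(d^{2} f - \left(d - f\right)\right) = 6 \left(f d^{2} - \left(d - f\right)\right) = 6 \left(f - d + f d^{2}\right) = - 6 d + 6 f + 6 f d^{2}$)
$\frac{-318 + L{\left(-10,2 \right)}}{y - 410} = \frac{-318 + \left(\left(-6\right) \left(-10\right) + 6 \cdot 2 + 6 \cdot 2 \left(-10\right)^{2}\right)}{-12 - 410} = \frac{-318 + \left(60 + 12 + 6 \cdot 2 \cdot 100\right)}{-422} = \left(-318 + \left(60 + 12 + 1200\right)\right) \left(- \frac{1}{422}\right) = \left(-318 + 1272\right) \left(- \frac{1}{422}\right) = 954 \left(- \frac{1}{422}\right) = - \frac{477}{211}$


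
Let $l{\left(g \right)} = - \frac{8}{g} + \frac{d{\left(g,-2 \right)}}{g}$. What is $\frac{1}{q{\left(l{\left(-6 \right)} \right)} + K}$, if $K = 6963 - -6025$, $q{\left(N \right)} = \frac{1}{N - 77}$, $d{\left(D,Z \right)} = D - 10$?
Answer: $\frac{73}{948123} \approx 7.6994 \cdot 10^{-5}$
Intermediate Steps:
$d{\left(D,Z \right)} = -10 + D$ ($d{\left(D,Z \right)} = D - 10 = -10 + D$)
$l{\left(g \right)} = - \frac{8}{g} + \frac{-10 + g}{g}$
$q{\left(N \right)} = \frac{1}{-77 + N}$ ($q{\left(N \right)} = \frac{1}{N - 77} = \frac{1}{-77 + N}$)
$K = 12988$ ($K = 6963 + 6025 = 12988$)
$\frac{1}{q{\left(l{\left(-6 \right)} \right)} + K} = \frac{1}{\frac{1}{-77 + \frac{-18 - 6}{-6}} + 12988} = \frac{1}{\frac{1}{-77 - -4} + 12988} = \frac{1}{\frac{1}{-77 + 4} + 12988} = \frac{1}{\frac{1}{-73} + 12988} = \frac{1}{- \frac{1}{73} + 12988} = \frac{1}{\frac{948123}{73}} = \frac{73}{948123}$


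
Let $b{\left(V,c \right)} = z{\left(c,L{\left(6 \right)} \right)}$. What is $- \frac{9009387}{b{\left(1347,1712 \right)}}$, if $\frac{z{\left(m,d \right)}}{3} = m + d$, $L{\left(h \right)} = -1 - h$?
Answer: $- \frac{3003129}{1705} \approx -1761.4$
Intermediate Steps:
$z{\left(m,d \right)} = 3 d + 3 m$ ($z{\left(m,d \right)} = 3 \left(m + d\right) = 3 \left(d + m\right) = 3 d + 3 m$)
$b{\left(V,c \right)} = -21 + 3 c$ ($b{\left(V,c \right)} = 3 \left(-1 - 6\right) + 3 c = 3 \left(-7\right) + 3 c = -21 + 3 c$)
$- \frac{9009387}{b{\left(1347,1712 \right)}} = - \frac{9009387}{-21 + 3 \cdot 1712} = - \frac{9009387}{-21 + 5136} = - \frac{9009387}{5115} = \left(-9009387\right) \frac{1}{5115} = - \frac{3003129}{1705}$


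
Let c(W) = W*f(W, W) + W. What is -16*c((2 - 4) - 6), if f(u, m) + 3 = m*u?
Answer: 7936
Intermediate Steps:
f(u, m) = -3 + m*u
c(W) = W + W*(-3 + W²) (c(W) = W*(-3 + W*W) + W = W*(-3 + W²) + W = W + W*(-3 + W²))
-16*c((2 - 4) - 6) = -16*((2 - 4) - 6)*(-2 + ((2 - 4) - 6)²) = -16*(-2 - 6)*(-2 + (-2 - 6)²) = -(-128)*(-2 + (-8)²) = -(-128)*(-2 + 64) = -(-128)*62 = -16*(-496) = 7936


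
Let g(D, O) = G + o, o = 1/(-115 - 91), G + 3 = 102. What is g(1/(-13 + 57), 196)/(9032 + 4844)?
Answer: 20393/2858456 ≈ 0.0071343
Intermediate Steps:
G = 99 (G = -3 + 102 = 99)
o = -1/206 (o = 1/(-206) = -1/206 ≈ -0.0048544)
g(D, O) = 20393/206 (g(D, O) = 99 - 1/206 = 20393/206)
g(1/(-13 + 57), 196)/(9032 + 4844) = 20393/(206*(9032 + 4844)) = (20393/206)/13876 = (20393/206)*(1/13876) = 20393/2858456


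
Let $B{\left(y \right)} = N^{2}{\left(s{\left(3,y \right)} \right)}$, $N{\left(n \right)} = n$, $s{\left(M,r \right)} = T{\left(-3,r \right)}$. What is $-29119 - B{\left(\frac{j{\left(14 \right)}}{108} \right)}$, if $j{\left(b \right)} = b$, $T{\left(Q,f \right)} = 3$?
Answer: $-29128$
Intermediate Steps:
$s{\left(M,r \right)} = 3$
$B{\left(y \right)} = 9$ ($B{\left(y \right)} = 3^{2} = 9$)
$-29119 - B{\left(\frac{j{\left(14 \right)}}{108} \right)} = -29119 - 9 = -29128$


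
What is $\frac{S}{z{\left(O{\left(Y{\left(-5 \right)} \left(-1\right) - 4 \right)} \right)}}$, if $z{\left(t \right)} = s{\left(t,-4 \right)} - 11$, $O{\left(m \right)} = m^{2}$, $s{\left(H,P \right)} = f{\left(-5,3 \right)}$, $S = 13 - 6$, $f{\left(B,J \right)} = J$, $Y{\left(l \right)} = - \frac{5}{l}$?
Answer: $- \frac{7}{8} \approx -0.875$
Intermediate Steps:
$S = 7$ ($S = 13 - 6 = 7$)
$s{\left(H,P \right)} = 3$
$z{\left(t \right)} = -8$ ($z{\left(t \right)} = 3 - 11 = -8$)
$\frac{S}{z{\left(O{\left(Y{\left(-5 \right)} \left(-1\right) - 4 \right)} \right)}} = \frac{7}{-8} = 7 \left(- \frac{1}{8}\right) = - \frac{7}{8}$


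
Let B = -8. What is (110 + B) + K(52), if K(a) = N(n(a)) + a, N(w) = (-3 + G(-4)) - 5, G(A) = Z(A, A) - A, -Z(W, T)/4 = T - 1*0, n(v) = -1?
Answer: 166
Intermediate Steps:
Z(W, T) = -4*T (Z(W, T) = -4*(T - 1*0) = -4*(T + 0) = -4*T)
G(A) = -5*A (G(A) = -4*A - A = -5*A)
N(w) = 12 (N(w) = (-3 - 5*(-4)) - 5 = (-3 + 20) - 5 = 17 - 5 = 12)
K(a) = 12 + a
(110 + B) + K(52) = (110 - 8) + (12 + 52) = 102 + 64 = 166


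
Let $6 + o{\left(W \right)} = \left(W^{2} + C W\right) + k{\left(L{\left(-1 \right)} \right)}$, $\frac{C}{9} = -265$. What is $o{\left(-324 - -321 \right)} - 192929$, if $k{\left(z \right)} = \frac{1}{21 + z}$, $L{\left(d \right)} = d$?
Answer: $- \frac{3715419}{20} \approx -1.8577 \cdot 10^{5}$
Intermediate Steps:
$C = -2385$ ($C = 9 \left(-265\right) = -2385$)
$o{\left(W \right)} = - \frac{119}{20} + W^{2} - 2385 W$ ($o{\left(W \right)} = -6 + \left(\left(W^{2} - 2385 W\right) + \frac{1}{21 - 1}\right) = -6 + \left(\left(W^{2} - 2385 W\right) + \frac{1}{20}\right) = -6 + \left(\frac{1}{20} + W^{2} - 2385 W\right) = - \frac{119}{20} + W^{2} - 2385 W$)
$o{\left(-324 - -321 \right)} - 192929 = \left(- \frac{119}{20} + \left(-324 - -321\right)^{2} - 2385 \left(-324 - -321\right)\right) - 192929 = \left(- \frac{119}{20} + \left(-324 + 321\right)^{2} - 2385 \left(-324 + 321\right)\right) - 192929 = \left(- \frac{119}{20} + \left(-3\right)^{2} - -7155\right) - 192929 = \left(- \frac{119}{20} + 9 + 7155\right) - 192929 = \frac{143161}{20} - 192929 = - \frac{3715419}{20}$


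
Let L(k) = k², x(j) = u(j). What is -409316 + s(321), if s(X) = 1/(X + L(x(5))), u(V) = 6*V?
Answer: -499774835/1221 ≈ -4.0932e+5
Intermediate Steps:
x(j) = 6*j
s(X) = 1/(900 + X) (s(X) = 1/(X + (6*5)²) = 1/(X + 30²) = 1/(X + 900) = 1/(900 + X))
-409316 + s(321) = -409316 + 1/(900 + 321) = -409316 + 1/1221 = -499774835/1221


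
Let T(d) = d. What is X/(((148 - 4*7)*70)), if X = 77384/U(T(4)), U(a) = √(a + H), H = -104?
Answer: -9673*I/10500 ≈ -0.92124*I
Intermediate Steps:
U(a) = √(-104 + a) (U(a) = √(a - 104) = √(-104 + a))
X = -38692*I/5 (X = 77384/(√(-104 + 4)) = 77384/(√(-100)) = 77384/((10*I)) = 77384*(-I/10) = -38692*I/5 ≈ -7738.4*I)
X/(((148 - 4*7)*70)) = (-38692*I/5)/(((148 - 4*7)*70)) = (-38692*I/5)/(((148 - 28)*70)) = (-38692*I/5)/((120*70)) = -38692*I/5/8400 = -38692*I/5*(1/8400) = -9673*I/10500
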